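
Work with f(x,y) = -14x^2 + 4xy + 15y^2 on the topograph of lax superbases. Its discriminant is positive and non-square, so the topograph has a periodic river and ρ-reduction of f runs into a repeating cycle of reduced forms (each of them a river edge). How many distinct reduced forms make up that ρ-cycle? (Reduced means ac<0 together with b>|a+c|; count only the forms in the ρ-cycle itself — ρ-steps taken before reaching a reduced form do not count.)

D = 856, ⌊√D⌋ = 29
river: ρ → (15,26,-3)
river: ρ → (-3,28,6)
river: ρ → (6,20,-19)
river: ρ → (-19,18,7)
river: ρ → (7,24,-10)
river: ρ → (-10,16,15)
river: ρ → (15,14,-11)
river: ρ → (-11,8,18)
river: ρ → (18,28,-1)
river: ρ → (-1,28,18)
river: ρ → (18,8,-11)
river: ρ → (-11,14,15)
river: ρ → (15,16,-10)
river: ρ → (-10,24,7)
river: ρ → (7,18,-19)
river: ρ → (-19,20,6)
river: ρ → (6,28,-3)
river: ρ → (-3,26,15)
river: ρ → (15,4,-14)
river: ρ → (-14,24,5)
river: ρ → (5,26,-9)
river: ρ → (-9,28,2)
river: ρ → (2,28,-9)
river: ρ → (-9,26,5)
river: ρ → (5,24,-14)
river: ρ → (-14,4,15)
ρ-cycle length = 26 (tail of 0 descent steps not counted)

26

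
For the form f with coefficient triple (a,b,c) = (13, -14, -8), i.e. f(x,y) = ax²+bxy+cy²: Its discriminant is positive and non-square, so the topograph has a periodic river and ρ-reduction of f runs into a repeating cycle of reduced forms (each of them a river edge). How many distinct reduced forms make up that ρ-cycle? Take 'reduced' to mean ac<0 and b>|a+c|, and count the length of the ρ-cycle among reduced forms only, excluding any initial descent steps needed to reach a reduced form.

D = 612, ⌊√D⌋ = 24
descent: ρ → (-8,14,13)  [lands on river]
river: ρ → (13,12,-9)
river: ρ → (-9,24,1)
river: ρ → (1,24,-9)
river: ρ → (-9,12,13)
river: ρ → (13,14,-8)
river: ρ → (-8,18,9)
river: ρ → (9,18,-8)
ρ-cycle length = 8 (tail of 1 descent step not counted)

8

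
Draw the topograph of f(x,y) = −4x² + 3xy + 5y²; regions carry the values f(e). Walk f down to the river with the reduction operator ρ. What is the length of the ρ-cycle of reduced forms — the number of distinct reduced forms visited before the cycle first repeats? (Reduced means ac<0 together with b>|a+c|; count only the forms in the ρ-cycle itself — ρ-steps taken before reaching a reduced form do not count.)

D = 89, ⌊√D⌋ = 9
river: ρ → (5,7,-2)
river: ρ → (-2,9,1)
river: ρ → (1,9,-2)
river: ρ → (-2,7,5)
river: ρ → (5,3,-4)
river: ρ → (-4,5,4)
river: ρ → (4,3,-5)
river: ρ → (-5,7,2)
river: ρ → (2,9,-1)
river: ρ → (-1,9,2)
river: ρ → (2,7,-5)
river: ρ → (-5,3,4)
river: ρ → (4,5,-4)
river: ρ → (-4,3,5)
ρ-cycle length = 14 (tail of 0 descent steps not counted)

14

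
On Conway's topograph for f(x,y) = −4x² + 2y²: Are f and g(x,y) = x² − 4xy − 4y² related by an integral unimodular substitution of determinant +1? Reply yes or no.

D₁ = 32, D₂ = 32
river cycle of f (length 2): (2, 4, -2), (-2, 4, 2)
river cycle of g (length 2): (-4, 4, 1), (1, 4, -4)
cycles differ ⇒ inequivalent

no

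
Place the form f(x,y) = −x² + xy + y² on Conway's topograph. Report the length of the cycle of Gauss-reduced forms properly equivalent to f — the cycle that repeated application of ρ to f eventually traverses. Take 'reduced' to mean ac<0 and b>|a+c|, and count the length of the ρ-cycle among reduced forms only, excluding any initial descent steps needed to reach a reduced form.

D = 5, ⌊√D⌋ = 2
river: ρ → (1,1,-1)
river: ρ → (-1,1,1)
ρ-cycle length = 2 (tail of 0 descent steps not counted)

2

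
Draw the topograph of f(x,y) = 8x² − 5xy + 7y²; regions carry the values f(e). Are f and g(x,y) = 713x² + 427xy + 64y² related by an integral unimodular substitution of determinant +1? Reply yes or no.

D₁ = -199, D₂ = -199
f: flip: (8,-5,7)→(7,5,8)
f: reduced (well bottom): (7,5,8) with a≤c, −a<b≤a
g: flip: (713,427,64)→(64,-427,713)
g: translate: b→-43 (≡-427 mod 128), so (64,-427,713)→(64,-43,8)
g: flip: (64,-43,8)→(8,43,64)
g: translate: b→-5 (≡43 mod 16), so (8,43,64)→(8,-5,7)
g: flip: (8,-5,7)→(7,5,8)
g: reduced (well bottom): (7,5,8) with a≤c, −a<b≤a
reduced forms (7, 5, 8) vs (7, 5, 8) ⇒ equivalent

yes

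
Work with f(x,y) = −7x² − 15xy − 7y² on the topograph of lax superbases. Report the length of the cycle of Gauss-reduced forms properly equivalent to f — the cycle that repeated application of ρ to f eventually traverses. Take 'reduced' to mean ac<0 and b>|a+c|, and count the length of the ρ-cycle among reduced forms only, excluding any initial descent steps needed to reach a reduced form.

D = 29, ⌊√D⌋ = 5
descent: ρ → (-7,1,1)
descent: ρ → (1,5,-1)  [lands on river]
river: ρ → (-1,5,1)
ρ-cycle length = 2 (tail of 2 descent steps not counted)

2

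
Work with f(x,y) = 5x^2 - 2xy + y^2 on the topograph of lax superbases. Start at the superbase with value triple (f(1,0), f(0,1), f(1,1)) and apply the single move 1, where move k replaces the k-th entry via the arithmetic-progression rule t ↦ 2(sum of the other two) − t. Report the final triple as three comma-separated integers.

start (5,1,4) = (f(1,0),f(0,1),f(1,1))
replace slot 1: 2·(1+4) − 5 = 5 → (5,1,4)

5,1,4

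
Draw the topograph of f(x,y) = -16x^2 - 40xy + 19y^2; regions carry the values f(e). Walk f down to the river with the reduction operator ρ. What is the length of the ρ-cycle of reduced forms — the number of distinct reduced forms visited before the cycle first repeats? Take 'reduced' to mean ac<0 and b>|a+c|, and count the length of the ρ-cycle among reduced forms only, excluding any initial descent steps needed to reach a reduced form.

D = 2816, ⌊√D⌋ = 53
descent: ρ → (19,40,-16)  [lands on river]
river: ρ → (-16,24,35)
river: ρ → (35,46,-5)
river: ρ → (-5,44,44)
river: ρ → (44,44,-5)
river: ρ → (-5,46,35)
river: ρ → (35,24,-16)
river: ρ → (-16,40,19)
river: ρ → (19,36,-20)
river: ρ → (-20,44,11)
river: ρ → (11,44,-20)
river: ρ → (-20,36,19)
ρ-cycle length = 12 (tail of 1 descent step not counted)

12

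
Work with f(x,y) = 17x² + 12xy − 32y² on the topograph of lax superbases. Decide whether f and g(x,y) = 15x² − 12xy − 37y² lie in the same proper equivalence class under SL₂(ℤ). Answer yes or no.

D₁ = 2320, D₂ = 2364
discriminants differ ⇒ not SL₂(ℤ)-equivalent

no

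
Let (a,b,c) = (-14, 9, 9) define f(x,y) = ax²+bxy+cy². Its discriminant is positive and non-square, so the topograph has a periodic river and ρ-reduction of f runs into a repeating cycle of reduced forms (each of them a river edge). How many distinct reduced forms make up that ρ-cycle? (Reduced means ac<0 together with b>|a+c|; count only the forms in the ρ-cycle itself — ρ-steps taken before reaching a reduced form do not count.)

D = 585, ⌊√D⌋ = 24
river: ρ → (9,9,-14)
river: ρ → (-14,19,4)
river: ρ → (4,21,-9)
river: ρ → (-9,15,10)
river: ρ → (10,5,-14)
river: ρ → (-14,23,1)
river: ρ → (1,23,-14)
river: ρ → (-14,5,10)
river: ρ → (10,15,-9)
river: ρ → (-9,21,4)
river: ρ → (4,19,-14)
river: ρ → (-14,9,9)
ρ-cycle length = 12 (tail of 0 descent steps not counted)

12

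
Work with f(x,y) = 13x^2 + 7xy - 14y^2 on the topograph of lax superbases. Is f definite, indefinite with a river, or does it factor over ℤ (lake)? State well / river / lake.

D = b²−4ac = 7² − 4·13·(-14) = 777
D > 0 non-square ⇒ indefinite ⇒ periodic river

river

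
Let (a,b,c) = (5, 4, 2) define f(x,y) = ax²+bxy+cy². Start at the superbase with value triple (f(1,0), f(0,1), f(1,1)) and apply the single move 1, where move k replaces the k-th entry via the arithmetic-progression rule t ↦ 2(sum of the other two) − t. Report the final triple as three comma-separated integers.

start (5,2,11) = (f(1,0),f(0,1),f(1,1))
replace slot 1: 2·(2+11) − 5 = 21 → (21,2,11)

21,2,11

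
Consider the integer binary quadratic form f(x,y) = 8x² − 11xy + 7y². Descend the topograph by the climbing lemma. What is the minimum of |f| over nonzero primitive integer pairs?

translate: b→5 (≡-11 mod 16), so (8,-11,7)→(8,5,4)
flip: (8,5,4)→(4,-5,8)
translate: b→3 (≡-5 mod 8), so (4,-5,8)→(4,3,7)
reduced (well bottom): (4,3,7) with a≤c, −a<b≤a
well minimum = a = 4

4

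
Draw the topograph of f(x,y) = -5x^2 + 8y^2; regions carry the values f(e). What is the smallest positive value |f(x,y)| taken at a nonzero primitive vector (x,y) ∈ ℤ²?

descent: ρ → (8,0,-5)
descent: ρ → (-5,10,3)  [lands on river]
river: ρ → (3,8,-8)
river: ρ → (-8,8,3)
river: ρ → (3,10,-5)
closes: descent 2, river 4
min |a| on river = 3

3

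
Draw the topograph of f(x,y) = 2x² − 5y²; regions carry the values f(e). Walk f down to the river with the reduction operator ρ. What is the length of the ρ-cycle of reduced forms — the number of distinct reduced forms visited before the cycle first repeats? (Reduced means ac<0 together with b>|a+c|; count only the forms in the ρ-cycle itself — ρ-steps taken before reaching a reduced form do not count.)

D = 40, ⌊√D⌋ = 6
descent: ρ → (-5,0,2)
descent: ρ → (2,4,-3)  [lands on river]
river: ρ → (-3,2,3)
river: ρ → (3,4,-2)
river: ρ → (-2,4,3)
river: ρ → (3,2,-3)
river: ρ → (-3,4,2)
ρ-cycle length = 6 (tail of 2 descent steps not counted)

6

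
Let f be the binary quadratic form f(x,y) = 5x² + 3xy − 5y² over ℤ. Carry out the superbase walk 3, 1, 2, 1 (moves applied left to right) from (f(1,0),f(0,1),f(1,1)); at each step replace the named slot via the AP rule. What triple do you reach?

start (5,-5,3) = (f(1,0),f(0,1),f(1,1))
replace slot 3: 2·(5+(-5)) − 3 = -3 → (5,-5,-3)
replace slot 1: 2·((-5)+(-3)) − 5 = -21 → (-21,-5,-3)
replace slot 2: 2·((-21)+(-3)) − (-5) = -43 → (-21,-43,-3)
replace slot 1: 2·((-43)+(-3)) − (-21) = -71 → (-71,-43,-3)

-71,-43,-3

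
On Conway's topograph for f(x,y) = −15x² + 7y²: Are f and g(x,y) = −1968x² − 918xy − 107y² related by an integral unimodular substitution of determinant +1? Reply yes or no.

D₁ = 420, D₂ = 420
river cycle of f (length 4): (7, 14, -8), (-8, 18, 3), (3, 18, -8), (-8, 14, 7)
river cycle of g (length 4): (-8, 18, 3), (3, 18, -8), (-8, 14, 7), (7, 14, -8)
cycles coincide ⇒ equivalent

yes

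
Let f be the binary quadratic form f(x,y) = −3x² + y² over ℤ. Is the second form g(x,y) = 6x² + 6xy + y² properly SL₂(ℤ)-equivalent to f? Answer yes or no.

D₁ = 12, D₂ = 12
river cycle of f (length 2): (1, 2, -2), (-2, 2, 1)
river cycle of g (length 2): (1, 2, -2), (-2, 2, 1)
cycles coincide ⇒ equivalent

yes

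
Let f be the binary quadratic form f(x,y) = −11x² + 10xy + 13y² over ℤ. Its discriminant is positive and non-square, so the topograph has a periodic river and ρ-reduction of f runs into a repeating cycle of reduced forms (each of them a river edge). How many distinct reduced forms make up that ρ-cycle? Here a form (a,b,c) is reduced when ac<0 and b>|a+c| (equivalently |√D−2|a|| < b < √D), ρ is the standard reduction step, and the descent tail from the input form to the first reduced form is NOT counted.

D = 672, ⌊√D⌋ = 25
river: ρ → (13,16,-8)
river: ρ → (-8,16,13)
river: ρ → (13,10,-11)
river: ρ → (-11,12,12)
river: ρ → (12,12,-11)
river: ρ → (-11,10,13)
ρ-cycle length = 6 (tail of 0 descent steps not counted)

6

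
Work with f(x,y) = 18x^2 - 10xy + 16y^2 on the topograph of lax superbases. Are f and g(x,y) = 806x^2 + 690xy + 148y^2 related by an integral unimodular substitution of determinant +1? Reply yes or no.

D₁ = -1052, D₂ = -1052
f: flip: (18,-10,16)→(16,10,18)
f: reduced (well bottom): (16,10,18) with a≤c, −a<b≤a
g: flip: (806,690,148)→(148,-690,806)
g: translate: b→-98 (≡-690 mod 296), so (148,-690,806)→(148,-98,18)
g: flip: (148,-98,18)→(18,98,148)
g: translate: b→-10 (≡98 mod 36), so (18,98,148)→(18,-10,16)
g: flip: (18,-10,16)→(16,10,18)
g: reduced (well bottom): (16,10,18) with a≤c, −a<b≤a
reduced forms (16, 10, 18) vs (16, 10, 18) ⇒ equivalent

yes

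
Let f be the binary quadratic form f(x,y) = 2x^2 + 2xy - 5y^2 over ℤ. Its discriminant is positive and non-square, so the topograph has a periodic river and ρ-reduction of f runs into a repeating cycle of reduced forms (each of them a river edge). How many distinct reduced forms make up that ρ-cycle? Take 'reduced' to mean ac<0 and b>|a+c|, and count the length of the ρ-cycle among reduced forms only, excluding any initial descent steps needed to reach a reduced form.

D = 44, ⌊√D⌋ = 6
descent: ρ → (-5,-2,2)
descent: ρ → (2,6,-1)  [lands on river]
river: ρ → (-1,6,2)
ρ-cycle length = 2 (tail of 2 descent steps not counted)

2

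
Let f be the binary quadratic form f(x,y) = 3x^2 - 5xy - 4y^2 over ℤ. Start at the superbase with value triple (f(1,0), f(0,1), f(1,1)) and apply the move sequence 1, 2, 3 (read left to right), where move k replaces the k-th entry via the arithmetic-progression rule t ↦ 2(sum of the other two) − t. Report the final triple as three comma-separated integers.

start (3,-4,-6) = (f(1,0),f(0,1),f(1,1))
replace slot 1: 2·((-4)+(-6)) − 3 = -23 → (-23,-4,-6)
replace slot 2: 2·((-23)+(-6)) − (-4) = -54 → (-23,-54,-6)
replace slot 3: 2·((-23)+(-54)) − (-6) = -148 → (-23,-54,-148)

-23,-54,-148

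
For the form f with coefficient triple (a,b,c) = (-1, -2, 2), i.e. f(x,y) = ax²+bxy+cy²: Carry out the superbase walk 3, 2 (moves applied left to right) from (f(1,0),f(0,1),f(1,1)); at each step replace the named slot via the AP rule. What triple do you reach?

start (-1,2,-1) = (f(1,0),f(0,1),f(1,1))
replace slot 3: 2·((-1)+2) − (-1) = 3 → (-1,2,3)
replace slot 2: 2·((-1)+3) − 2 = 2 → (-1,2,3)

-1,2,3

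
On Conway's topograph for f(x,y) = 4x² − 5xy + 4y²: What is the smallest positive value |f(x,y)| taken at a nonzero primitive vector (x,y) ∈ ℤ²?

translate: b→3 (≡-5 mod 8), so (4,-5,4)→(4,3,3)
flip: (4,3,3)→(3,-3,4)
translate: b→3 (≡-3 mod 6), so (3,-3,4)→(3,3,4)
reduced (well bottom): (3,3,4) with a≤c, −a<b≤a
well minimum = a = 3

3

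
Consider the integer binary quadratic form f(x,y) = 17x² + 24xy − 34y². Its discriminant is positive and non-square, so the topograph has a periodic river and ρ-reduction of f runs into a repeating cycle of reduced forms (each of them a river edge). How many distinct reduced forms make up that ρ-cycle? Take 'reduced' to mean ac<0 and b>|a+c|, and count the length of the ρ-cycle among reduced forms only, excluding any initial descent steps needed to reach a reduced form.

D = 2888, ⌊√D⌋ = 53
river: ρ → (-34,44,7)
river: ρ → (7,40,-46)
river: ρ → (-46,52,1)
river: ρ → (1,52,-46)
river: ρ → (-46,40,7)
river: ρ → (7,44,-34)
river: ρ → (-34,24,17)
river: ρ → (17,44,-14)
river: ρ → (-14,40,23)
river: ρ → (23,52,-2)
river: ρ → (-2,52,23)
river: ρ → (23,40,-14)
river: ρ → (-14,44,17)
river: ρ → (17,24,-34)
ρ-cycle length = 14 (tail of 0 descent steps not counted)

14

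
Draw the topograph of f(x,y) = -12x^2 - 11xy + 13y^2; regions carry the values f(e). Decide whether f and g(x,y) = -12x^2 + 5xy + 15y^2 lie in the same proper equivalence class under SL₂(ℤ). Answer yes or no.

D₁ = 745, D₂ = 745
river cycle of f (length 18): (13, 11, -12), (-12, 13, 12), (12, 11, -13), (-13, 15, 10), (10, 25, -3), (-3, 23, 18), (18, 13, -8), (-8, 19, 12), (12, 5, -15), (-15, 25, 2), … (8 more)
river cycle of g (length 18): (15, 25, -2), (-2, 27, 2), (2, 25, -15), (-15, 5, 12), (12, 19, -8), (-8, 13, 18), (18, 23, -3), (-3, 25, 10), (10, 15, -13), (-13, 11, 12), … (8 more)
cycles differ ⇒ inequivalent

no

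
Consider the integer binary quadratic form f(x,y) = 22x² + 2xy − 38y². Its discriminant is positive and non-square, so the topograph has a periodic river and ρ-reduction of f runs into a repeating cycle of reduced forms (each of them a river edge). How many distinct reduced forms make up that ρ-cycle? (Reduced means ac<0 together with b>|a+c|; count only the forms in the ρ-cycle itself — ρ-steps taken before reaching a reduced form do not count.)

D = 3348, ⌊√D⌋ = 57
descent: ρ → (-38,-2,22)
descent: ρ → (22,46,-14)  [lands on river]
river: ρ → (-14,38,34)
river: ρ → (34,30,-18)
river: ρ → (-18,42,22)
ρ-cycle length = 4 (tail of 2 descent steps not counted)

4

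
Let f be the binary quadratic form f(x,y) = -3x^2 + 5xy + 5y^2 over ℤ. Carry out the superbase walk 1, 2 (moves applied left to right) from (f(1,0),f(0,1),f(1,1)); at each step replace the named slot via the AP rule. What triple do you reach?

start (-3,5,7) = (f(1,0),f(0,1),f(1,1))
replace slot 1: 2·(5+7) − (-3) = 27 → (27,5,7)
replace slot 2: 2·(27+7) − 5 = 63 → (27,63,7)

27,63,7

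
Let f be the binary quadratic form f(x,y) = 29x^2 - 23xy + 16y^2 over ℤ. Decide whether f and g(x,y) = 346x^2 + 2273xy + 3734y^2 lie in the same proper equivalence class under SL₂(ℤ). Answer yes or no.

D₁ = -1327, D₂ = -1327
f: flip: (29,-23,16)→(16,23,29)
f: translate: b→-9 (≡23 mod 32), so (16,23,29)→(16,-9,22)
f: reduced (well bottom): (16,-9,22) with a≤c, −a<b≤a
g: translate: b→197 (≡2273 mod 692), so (346,2273,3734)→(346,197,29)
g: flip: (346,197,29)→(29,-197,346)
g: translate: b→-23 (≡-197 mod 58), so (29,-197,346)→(29,-23,16)
g: flip: (29,-23,16)→(16,23,29)
g: translate: b→-9 (≡23 mod 32), so (16,23,29)→(16,-9,22)
g: reduced (well bottom): (16,-9,22) with a≤c, −a<b≤a
reduced forms (16, -9, 22) vs (16, -9, 22) ⇒ equivalent

yes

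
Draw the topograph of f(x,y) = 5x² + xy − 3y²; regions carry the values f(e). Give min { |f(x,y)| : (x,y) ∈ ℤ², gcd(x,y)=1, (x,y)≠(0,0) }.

descent: ρ → (-3,5,3)  [lands on river]
river: ρ → (3,7,-1)
river: ρ → (-1,7,3)
river: ρ → (3,5,-3)
river: ρ → (-3,7,1)
river: ρ → (1,7,-3)
closes: descent 1, river 6
min |a| on river = 1

1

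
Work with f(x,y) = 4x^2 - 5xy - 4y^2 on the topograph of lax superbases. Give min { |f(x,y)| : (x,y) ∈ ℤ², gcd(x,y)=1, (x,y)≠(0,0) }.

descent: ρ → (-4,5,4)  [lands on river]
river: ρ → (4,3,-5)
river: ρ → (-5,7,2)
river: ρ → (2,9,-1)
river: ρ → (-1,9,2)
river: ρ → (2,7,-5)
river: ρ → (-5,3,4)
river: ρ → (4,5,-4)
river: ρ → (-4,3,5)
river: ρ → (5,7,-2)
river: ρ → (-2,9,1)
river: ρ → (1,9,-2)
river: ρ → (-2,7,5)
river: ρ → (5,3,-4)
closes: descent 1, river 14
min |a| on river = 1

1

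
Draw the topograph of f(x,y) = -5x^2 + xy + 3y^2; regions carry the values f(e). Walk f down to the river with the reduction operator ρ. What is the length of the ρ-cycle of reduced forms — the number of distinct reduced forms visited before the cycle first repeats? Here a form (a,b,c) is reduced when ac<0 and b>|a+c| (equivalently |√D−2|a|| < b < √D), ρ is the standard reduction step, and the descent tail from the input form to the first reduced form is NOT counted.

D = 61, ⌊√D⌋ = 7
descent: ρ → (3,5,-3)  [lands on river]
river: ρ → (-3,7,1)
river: ρ → (1,7,-3)
river: ρ → (-3,5,3)
river: ρ → (3,7,-1)
river: ρ → (-1,7,3)
ρ-cycle length = 6 (tail of 1 descent step not counted)

6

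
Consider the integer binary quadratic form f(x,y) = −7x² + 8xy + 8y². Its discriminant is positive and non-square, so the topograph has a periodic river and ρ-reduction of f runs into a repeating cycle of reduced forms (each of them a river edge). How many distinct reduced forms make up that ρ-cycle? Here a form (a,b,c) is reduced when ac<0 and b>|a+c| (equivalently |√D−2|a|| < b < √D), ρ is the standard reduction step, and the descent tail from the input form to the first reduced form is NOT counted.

D = 288, ⌊√D⌋ = 16
river: ρ → (8,8,-7)
river: ρ → (-7,6,9)
river: ρ → (9,12,-4)
river: ρ → (-4,12,9)
river: ρ → (9,6,-7)
river: ρ → (-7,8,8)
ρ-cycle length = 6 (tail of 0 descent steps not counted)

6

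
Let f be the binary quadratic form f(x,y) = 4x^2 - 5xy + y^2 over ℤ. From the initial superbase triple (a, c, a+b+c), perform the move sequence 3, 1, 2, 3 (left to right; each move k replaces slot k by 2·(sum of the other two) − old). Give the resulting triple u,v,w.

start (4,1,0) = (f(1,0),f(0,1),f(1,1))
replace slot 3: 2·(4+1) − 0 = 10 → (4,1,10)
replace slot 1: 2·(1+10) − 4 = 18 → (18,1,10)
replace slot 2: 2·(18+10) − 1 = 55 → (18,55,10)
replace slot 3: 2·(18+55) − 10 = 136 → (18,55,136)

18,55,136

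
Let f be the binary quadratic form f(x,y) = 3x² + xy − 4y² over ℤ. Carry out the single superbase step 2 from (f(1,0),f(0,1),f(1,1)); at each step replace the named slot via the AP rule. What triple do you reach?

start (3,-4,0) = (f(1,0),f(0,1),f(1,1))
replace slot 2: 2·(3+0) − (-4) = 10 → (3,10,0)

3,10,0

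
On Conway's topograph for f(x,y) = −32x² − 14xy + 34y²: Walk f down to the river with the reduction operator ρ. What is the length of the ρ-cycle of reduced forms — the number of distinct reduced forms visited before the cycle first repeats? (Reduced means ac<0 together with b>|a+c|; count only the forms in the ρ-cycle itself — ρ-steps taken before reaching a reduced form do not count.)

D = 4548, ⌊√D⌋ = 67
descent: ρ → (34,14,-32)  [lands on river]
river: ρ → (-32,50,16)
river: ρ → (16,46,-38)
river: ρ → (-38,30,24)
river: ρ → (24,66,-2)
river: ρ → (-2,66,24)
river: ρ → (24,30,-38)
river: ρ → (-38,46,16)
river: ρ → (16,50,-32)
river: ρ → (-32,14,34)
river: ρ → (34,54,-12)
river: ρ → (-12,66,4)
river: ρ → (4,62,-44)
river: ρ → (-44,26,22)
river: ρ → (22,62,-8)
river: ρ → (-8,66,6)
river: ρ → (6,66,-8)
river: ρ → (-8,62,22)
river: ρ → (22,26,-44)
river: ρ → (-44,62,4)
river: ρ → (4,66,-12)
river: ρ → (-12,54,34)
ρ-cycle length = 22 (tail of 1 descent step not counted)

22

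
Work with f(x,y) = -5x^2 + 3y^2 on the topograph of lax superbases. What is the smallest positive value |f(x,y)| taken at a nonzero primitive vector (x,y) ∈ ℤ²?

descent: ρ → (3,6,-2)  [lands on river]
river: ρ → (-2,6,3)
closes: descent 1, river 2
min |a| on river = 2

2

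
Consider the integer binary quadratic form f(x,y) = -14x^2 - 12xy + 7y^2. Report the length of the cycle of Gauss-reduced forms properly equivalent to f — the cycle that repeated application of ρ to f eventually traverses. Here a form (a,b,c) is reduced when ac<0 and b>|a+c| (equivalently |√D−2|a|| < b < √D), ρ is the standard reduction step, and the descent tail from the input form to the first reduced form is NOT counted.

D = 536, ⌊√D⌋ = 23
descent: ρ → (7,12,-14)  [lands on river]
river: ρ → (-14,16,5)
river: ρ → (5,14,-17)
river: ρ → (-17,20,2)
river: ρ → (2,20,-17)
river: ρ → (-17,14,5)
river: ρ → (5,16,-14)
river: ρ → (-14,12,7)
river: ρ → (7,16,-10)
river: ρ → (-10,4,13)
river: ρ → (13,22,-1)
river: ρ → (-1,22,13)
river: ρ → (13,4,-10)
river: ρ → (-10,16,7)
ρ-cycle length = 14 (tail of 1 descent step not counted)

14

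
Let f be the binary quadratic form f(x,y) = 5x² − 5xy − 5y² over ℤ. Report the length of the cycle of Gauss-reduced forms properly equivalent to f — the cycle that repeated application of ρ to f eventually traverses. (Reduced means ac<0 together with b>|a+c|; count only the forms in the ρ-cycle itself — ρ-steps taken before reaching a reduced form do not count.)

D = 125, ⌊√D⌋ = 11
descent: ρ → (-5,5,5)  [lands on river]
river: ρ → (5,5,-5)
ρ-cycle length = 2 (tail of 1 descent step not counted)

2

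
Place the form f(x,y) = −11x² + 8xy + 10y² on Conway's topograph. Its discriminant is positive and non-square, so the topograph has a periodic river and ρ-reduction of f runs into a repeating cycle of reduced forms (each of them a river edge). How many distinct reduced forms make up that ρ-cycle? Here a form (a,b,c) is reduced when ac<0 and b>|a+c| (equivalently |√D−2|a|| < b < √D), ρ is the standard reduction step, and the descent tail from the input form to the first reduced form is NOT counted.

D = 504, ⌊√D⌋ = 22
river: ρ → (10,12,-9)
river: ρ → (-9,6,13)
river: ρ → (13,20,-2)
river: ρ → (-2,20,13)
river: ρ → (13,6,-9)
river: ρ → (-9,12,10)
river: ρ → (10,8,-11)
river: ρ → (-11,14,7)
river: ρ → (7,14,-11)
river: ρ → (-11,8,10)
ρ-cycle length = 10 (tail of 0 descent steps not counted)

10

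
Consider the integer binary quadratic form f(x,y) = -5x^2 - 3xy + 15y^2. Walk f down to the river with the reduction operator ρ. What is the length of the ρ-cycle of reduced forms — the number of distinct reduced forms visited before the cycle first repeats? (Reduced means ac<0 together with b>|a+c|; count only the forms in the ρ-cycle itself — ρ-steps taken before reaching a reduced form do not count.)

D = 309, ⌊√D⌋ = 17
descent: ρ → (15,3,-5)
descent: ρ → (-5,17,1)  [lands on river]
river: ρ → (1,17,-5)
river: ρ → (-5,13,7)
river: ρ → (7,15,-3)
river: ρ → (-3,15,7)
river: ρ → (7,13,-5)
ρ-cycle length = 6 (tail of 2 descent steps not counted)

6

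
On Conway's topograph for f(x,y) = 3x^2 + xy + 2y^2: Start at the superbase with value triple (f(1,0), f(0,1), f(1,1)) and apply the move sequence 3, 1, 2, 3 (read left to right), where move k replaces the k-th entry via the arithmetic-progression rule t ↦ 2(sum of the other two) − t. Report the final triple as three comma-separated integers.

start (3,2,6) = (f(1,0),f(0,1),f(1,1))
replace slot 3: 2·(3+2) − 6 = 4 → (3,2,4)
replace slot 1: 2·(2+4) − 3 = 9 → (9,2,4)
replace slot 2: 2·(9+4) − 2 = 24 → (9,24,4)
replace slot 3: 2·(9+24) − 4 = 62 → (9,24,62)

9,24,62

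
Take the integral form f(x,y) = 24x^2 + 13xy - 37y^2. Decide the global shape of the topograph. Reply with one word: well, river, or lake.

D = b²−4ac = 13² − 4·24·(-37) = 3721
D = 61² is a perfect square ⇒ form factors over ℤ ⇒ lakes

lake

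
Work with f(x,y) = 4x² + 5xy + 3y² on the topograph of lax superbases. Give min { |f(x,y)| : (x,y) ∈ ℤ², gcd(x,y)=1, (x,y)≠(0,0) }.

translate: b→-3 (≡5 mod 8), so (4,5,3)→(4,-3,2)
flip: (4,-3,2)→(2,3,4)
translate: b→-1 (≡3 mod 4), so (2,3,4)→(2,-1,3)
reduced (well bottom): (2,-1,3) with a≤c, −a<b≤a
well minimum = a = 2

2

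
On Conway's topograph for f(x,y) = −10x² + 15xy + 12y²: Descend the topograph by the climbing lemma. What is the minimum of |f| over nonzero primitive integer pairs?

river: ρ → (12,9,-13)
river: ρ → (-13,17,8)
river: ρ → (8,15,-15)
river: ρ → (-15,15,8)
river: ρ → (8,17,-13)
river: ρ → (-13,9,12)
river: ρ → (12,15,-10)
river: ρ → (-10,25,2)
river: ρ → (2,23,-22)
river: ρ → (-22,21,3)
river: ρ → (3,21,-22)
river: ρ → (-22,23,2)
river: ρ → (2,25,-10)
river: ρ → (-10,15,12)
closes: descent 0, river 14
min |a| on river = 2

2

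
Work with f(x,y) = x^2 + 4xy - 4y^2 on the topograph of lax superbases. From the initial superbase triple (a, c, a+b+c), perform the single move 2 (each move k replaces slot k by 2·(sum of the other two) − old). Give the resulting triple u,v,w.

start (1,-4,1) = (f(1,0),f(0,1),f(1,1))
replace slot 2: 2·(1+1) − (-4) = 8 → (1,8,1)

1,8,1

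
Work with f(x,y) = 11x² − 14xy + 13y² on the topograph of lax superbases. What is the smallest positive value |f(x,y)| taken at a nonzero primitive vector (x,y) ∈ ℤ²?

translate: b→8 (≡-14 mod 22), so (11,-14,13)→(11,8,10)
flip: (11,8,10)→(10,-8,11)
reduced (well bottom): (10,-8,11) with a≤c, −a<b≤a
well minimum = a = 10

10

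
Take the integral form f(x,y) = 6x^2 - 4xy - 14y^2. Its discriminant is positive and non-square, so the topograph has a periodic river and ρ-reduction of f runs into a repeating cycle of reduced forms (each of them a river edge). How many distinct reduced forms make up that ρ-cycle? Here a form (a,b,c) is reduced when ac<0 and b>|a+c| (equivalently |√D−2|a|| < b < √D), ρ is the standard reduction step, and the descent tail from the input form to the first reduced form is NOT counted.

D = 352, ⌊√D⌋ = 18
descent: ρ → (-14,4,6)
descent: ρ → (6,8,-12)  [lands on river]
river: ρ → (-12,16,2)
river: ρ → (2,16,-12)
river: ρ → (-12,8,6)
river: ρ → (6,16,-4)
river: ρ → (-4,16,6)
ρ-cycle length = 6 (tail of 2 descent steps not counted)

6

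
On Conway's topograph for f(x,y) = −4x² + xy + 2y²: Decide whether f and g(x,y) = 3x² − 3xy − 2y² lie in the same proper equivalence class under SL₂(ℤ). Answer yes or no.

D₁ = 33, D₂ = 33
river cycle of f (length 4): (2, 3, -3), (-3, 3, 2), (2, 5, -1), (-1, 5, 2)
river cycle of g (length 4): (-2, 3, 3), (3, 3, -2), (-2, 5, 1), (1, 5, -2)
cycles differ ⇒ inequivalent

no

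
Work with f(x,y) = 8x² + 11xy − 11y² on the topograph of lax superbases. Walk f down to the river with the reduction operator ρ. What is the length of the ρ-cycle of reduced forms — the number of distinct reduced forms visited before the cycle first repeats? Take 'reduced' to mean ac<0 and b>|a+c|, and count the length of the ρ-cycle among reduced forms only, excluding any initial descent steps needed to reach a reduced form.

D = 473, ⌊√D⌋ = 21
river: ρ → (-11,11,8)
river: ρ → (8,21,-1)
river: ρ → (-1,21,8)
river: ρ → (8,11,-11)
ρ-cycle length = 4 (tail of 0 descent steps not counted)

4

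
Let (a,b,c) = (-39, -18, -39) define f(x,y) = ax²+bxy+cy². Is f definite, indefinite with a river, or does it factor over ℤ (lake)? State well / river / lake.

D = b²−4ac = (-18)² − 4·(-39)·(-39) = -5760
D < 0 ⇒ definite ⇒ every region one sign ⇒ single well

well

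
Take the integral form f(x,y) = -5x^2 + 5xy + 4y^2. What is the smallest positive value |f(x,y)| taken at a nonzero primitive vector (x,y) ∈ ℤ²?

river: ρ → (4,3,-6)
river: ρ → (-6,9,1)
river: ρ → (1,9,-6)
river: ρ → (-6,3,4)
river: ρ → (4,5,-5)
river: ρ → (-5,5,4)
closes: descent 0, river 6
min |a| on river = 1

1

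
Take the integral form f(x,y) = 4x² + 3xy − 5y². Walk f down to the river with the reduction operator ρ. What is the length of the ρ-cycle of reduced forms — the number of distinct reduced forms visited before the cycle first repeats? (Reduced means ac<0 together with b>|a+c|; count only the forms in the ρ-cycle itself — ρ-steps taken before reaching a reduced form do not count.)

D = 89, ⌊√D⌋ = 9
river: ρ → (-5,7,2)
river: ρ → (2,9,-1)
river: ρ → (-1,9,2)
river: ρ → (2,7,-5)
river: ρ → (-5,3,4)
river: ρ → (4,5,-4)
river: ρ → (-4,3,5)
river: ρ → (5,7,-2)
river: ρ → (-2,9,1)
river: ρ → (1,9,-2)
river: ρ → (-2,7,5)
river: ρ → (5,3,-4)
river: ρ → (-4,5,4)
river: ρ → (4,3,-5)
ρ-cycle length = 14 (tail of 0 descent steps not counted)

14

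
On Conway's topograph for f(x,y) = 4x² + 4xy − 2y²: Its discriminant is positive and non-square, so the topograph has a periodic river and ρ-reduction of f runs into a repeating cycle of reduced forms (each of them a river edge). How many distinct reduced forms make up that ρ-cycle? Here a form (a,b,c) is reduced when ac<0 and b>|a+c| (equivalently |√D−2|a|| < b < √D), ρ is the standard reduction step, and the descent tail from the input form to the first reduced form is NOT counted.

D = 48, ⌊√D⌋ = 6
river: ρ → (-2,4,4)
river: ρ → (4,4,-2)
ρ-cycle length = 2 (tail of 0 descent steps not counted)

2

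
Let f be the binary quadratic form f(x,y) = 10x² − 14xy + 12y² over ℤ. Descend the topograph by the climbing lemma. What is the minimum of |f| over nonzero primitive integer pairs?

translate: b→6 (≡-14 mod 20), so (10,-14,12)→(10,6,8)
flip: (10,6,8)→(8,-6,10)
reduced (well bottom): (8,-6,10) with a≤c, −a<b≤a
well minimum = a = 8

8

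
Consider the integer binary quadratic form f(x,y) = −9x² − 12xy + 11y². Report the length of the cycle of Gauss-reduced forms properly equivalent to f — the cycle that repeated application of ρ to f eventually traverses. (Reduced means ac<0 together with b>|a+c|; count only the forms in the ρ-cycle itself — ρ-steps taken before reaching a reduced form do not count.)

D = 540, ⌊√D⌋ = 23
descent: ρ → (11,12,-9)  [lands on river]
river: ρ → (-9,6,14)
river: ρ → (14,22,-1)
river: ρ → (-1,22,14)
river: ρ → (14,6,-9)
river: ρ → (-9,12,11)
river: ρ → (11,10,-10)
river: ρ → (-10,10,11)
ρ-cycle length = 8 (tail of 1 descent step not counted)

8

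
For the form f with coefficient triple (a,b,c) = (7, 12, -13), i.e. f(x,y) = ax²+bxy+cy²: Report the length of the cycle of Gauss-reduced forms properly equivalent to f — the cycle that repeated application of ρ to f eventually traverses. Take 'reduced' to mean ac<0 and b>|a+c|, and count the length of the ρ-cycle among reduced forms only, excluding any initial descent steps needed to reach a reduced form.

D = 508, ⌊√D⌋ = 22
river: ρ → (-13,14,6)
river: ρ → (6,22,-1)
river: ρ → (-1,22,6)
river: ρ → (6,14,-13)
river: ρ → (-13,12,7)
river: ρ → (7,16,-9)
river: ρ → (-9,20,3)
river: ρ → (3,22,-2)
river: ρ → (-2,22,3)
river: ρ → (3,20,-9)
river: ρ → (-9,16,7)
river: ρ → (7,12,-13)
ρ-cycle length = 12 (tail of 0 descent steps not counted)

12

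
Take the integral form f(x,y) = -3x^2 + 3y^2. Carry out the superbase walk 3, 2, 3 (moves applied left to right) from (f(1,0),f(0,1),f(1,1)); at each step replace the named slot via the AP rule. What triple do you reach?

start (-3,3,0) = (f(1,0),f(0,1),f(1,1))
replace slot 3: 2·((-3)+3) − 0 = 0 → (-3,3,0)
replace slot 2: 2·((-3)+0) − 3 = -9 → (-3,-9,0)
replace slot 3: 2·((-3)+(-9)) − 0 = -24 → (-3,-9,-24)

-3,-9,-24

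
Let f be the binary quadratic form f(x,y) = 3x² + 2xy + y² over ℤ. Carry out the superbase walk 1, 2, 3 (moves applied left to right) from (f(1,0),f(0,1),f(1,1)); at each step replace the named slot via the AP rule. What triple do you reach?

start (3,1,6) = (f(1,0),f(0,1),f(1,1))
replace slot 1: 2·(1+6) − 3 = 11 → (11,1,6)
replace slot 2: 2·(11+6) − 1 = 33 → (11,33,6)
replace slot 3: 2·(11+33) − 6 = 82 → (11,33,82)

11,33,82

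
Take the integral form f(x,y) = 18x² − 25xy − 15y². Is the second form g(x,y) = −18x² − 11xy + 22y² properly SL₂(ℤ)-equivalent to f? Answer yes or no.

D₁ = 1705, D₂ = 1705
river cycle of f (length 8): (-15, 25, 18), (18, 11, -22), (-22, 33, 7), (7, 37, -12), (-12, 35, 10), (10, 25, -27), (-27, 29, 8), (8, 35, -15)
river cycle of g (length 8): (22, 11, -18), (-18, 25, 15), (15, 35, -8), (-8, 29, 27), (27, 25, -10), (-10, 35, 12), (12, 37, -7), (-7, 33, 22)
cycles differ ⇒ inequivalent

no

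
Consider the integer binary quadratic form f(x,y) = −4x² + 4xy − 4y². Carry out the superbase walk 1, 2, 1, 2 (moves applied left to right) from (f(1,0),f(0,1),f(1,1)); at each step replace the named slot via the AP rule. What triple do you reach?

start (-4,-4,-4) = (f(1,0),f(0,1),f(1,1))
replace slot 1: 2·((-4)+(-4)) − (-4) = -12 → (-12,-4,-4)
replace slot 2: 2·((-12)+(-4)) − (-4) = -28 → (-12,-28,-4)
replace slot 1: 2·((-28)+(-4)) − (-12) = -52 → (-52,-28,-4)
replace slot 2: 2·((-52)+(-4)) − (-28) = -84 → (-52,-84,-4)

-52,-84,-4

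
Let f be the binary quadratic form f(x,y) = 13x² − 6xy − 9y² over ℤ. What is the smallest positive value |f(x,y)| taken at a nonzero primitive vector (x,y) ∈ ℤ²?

descent: ρ → (-9,6,13)  [lands on river]
river: ρ → (13,20,-2)
river: ρ → (-2,20,13)
river: ρ → (13,6,-9)
river: ρ → (-9,12,10)
river: ρ → (10,8,-11)
river: ρ → (-11,14,7)
river: ρ → (7,14,-11)
river: ρ → (-11,8,10)
river: ρ → (10,12,-9)
closes: descent 1, river 10
min |a| on river = 2

2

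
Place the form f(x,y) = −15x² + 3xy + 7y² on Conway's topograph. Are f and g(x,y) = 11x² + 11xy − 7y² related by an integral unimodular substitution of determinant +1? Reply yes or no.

D₁ = 429, D₂ = 429
river cycle of f (length 6): (7, 11, -11), (-11, 11, 7), (7, 17, -5), (-5, 13, 13), (13, 13, -5), (-5, 17, 7)
river cycle of g (length 6): (-7, 17, 5), (5, 13, -13), (-13, 13, 5), (5, 17, -7), (-7, 11, 11), (11, 11, -7)
cycles differ ⇒ inequivalent

no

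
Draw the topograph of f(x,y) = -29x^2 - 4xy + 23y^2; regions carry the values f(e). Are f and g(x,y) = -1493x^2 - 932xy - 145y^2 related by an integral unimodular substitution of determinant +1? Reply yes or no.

D₁ = 2684, D₂ = 2684
river cycle of f (length 10): (23, 50, -2), (-2, 50, 23), (23, 42, -10), (-10, 38, 31), (31, 24, -17), (-17, 44, 11), (11, 44, -17), (-17, 24, 31), (31, 38, -10), (-10, 42, 23)
river cycle of g (length 10): (-2, 50, 23), (23, 42, -10), (-10, 38, 31), (31, 24, -17), (-17, 44, 11), (11, 44, -17), (-17, 24, 31), (31, 38, -10), (-10, 42, 23), (23, 50, -2)
cycles coincide ⇒ equivalent

yes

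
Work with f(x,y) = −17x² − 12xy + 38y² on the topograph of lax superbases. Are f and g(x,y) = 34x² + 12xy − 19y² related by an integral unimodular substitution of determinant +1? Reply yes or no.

D₁ = 2728, D₂ = 2728
river cycle of f (length 10): (-17, 22, 33), (33, 44, -6), (-6, 52, 1), (1, 52, -6), (-6, 44, 33), (33, 22, -17), (-17, 46, 9), (9, 44, -22), (-22, 44, 9), (9, 46, -17)
river cycle of g (length 10): (-19, 26, 27), (27, 28, -18), (-18, 44, 11), (11, 44, -18), (-18, 28, 27), (27, 26, -19), (-19, 50, 3), (3, 52, -2), (-2, 52, 3), (3, 50, -19)
cycles differ ⇒ inequivalent

no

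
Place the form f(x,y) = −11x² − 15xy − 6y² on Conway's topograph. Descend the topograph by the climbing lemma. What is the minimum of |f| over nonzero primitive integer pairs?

translate: b→-7 (≡15 mod 22), so (11,15,6)→(11,-7,2)
flip: (11,-7,2)→(2,7,11)
translate: b→-1 (≡7 mod 4), so (2,7,11)→(2,-1,5)
reduced (well bottom): (2,-1,5) with a≤c, −a<b≤a
well minimum |f| = |-2| = 2 (negative-definite)

2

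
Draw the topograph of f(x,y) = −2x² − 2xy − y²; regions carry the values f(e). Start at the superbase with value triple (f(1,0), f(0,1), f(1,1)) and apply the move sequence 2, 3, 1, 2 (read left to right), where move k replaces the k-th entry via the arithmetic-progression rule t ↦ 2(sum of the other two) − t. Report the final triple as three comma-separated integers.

start (-2,-1,-5) = (f(1,0),f(0,1),f(1,1))
replace slot 2: 2·((-2)+(-5)) − (-1) = -13 → (-2,-13,-5)
replace slot 3: 2·((-2)+(-13)) − (-5) = -25 → (-2,-13,-25)
replace slot 1: 2·((-13)+(-25)) − (-2) = -74 → (-74,-13,-25)
replace slot 2: 2·((-74)+(-25)) − (-13) = -185 → (-74,-185,-25)

-74,-185,-25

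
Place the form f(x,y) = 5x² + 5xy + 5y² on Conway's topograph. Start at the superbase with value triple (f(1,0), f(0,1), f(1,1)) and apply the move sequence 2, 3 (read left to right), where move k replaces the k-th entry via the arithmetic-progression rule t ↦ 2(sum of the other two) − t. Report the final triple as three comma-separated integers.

start (5,5,15) = (f(1,0),f(0,1),f(1,1))
replace slot 2: 2·(5+15) − 5 = 35 → (5,35,15)
replace slot 3: 2·(5+35) − 15 = 65 → (5,35,65)

5,35,65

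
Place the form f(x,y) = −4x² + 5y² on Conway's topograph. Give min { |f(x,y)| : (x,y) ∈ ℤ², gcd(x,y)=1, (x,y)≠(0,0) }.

descent: ρ → (5,0,-4)
descent: ρ → (-4,8,1)  [lands on river]
river: ρ → (1,8,-4)
closes: descent 2, river 2
min |a| on river = 1

1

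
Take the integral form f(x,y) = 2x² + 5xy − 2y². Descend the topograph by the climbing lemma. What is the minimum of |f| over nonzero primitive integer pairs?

river: ρ → (-2,3,4)
river: ρ → (4,5,-1)
river: ρ → (-1,5,4)
river: ρ → (4,3,-2)
river: ρ → (-2,5,2)
river: ρ → (2,3,-4)
river: ρ → (-4,5,1)
river: ρ → (1,5,-4)
river: ρ → (-4,3,2)
river: ρ → (2,5,-2)
closes: descent 0, river 10
min |a| on river = 1

1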